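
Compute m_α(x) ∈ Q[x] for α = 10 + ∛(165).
m_α(x) = x^3 - 30x^2 + 300x - 1165

Set β = α - 10 = ∛(165), so β^3 = 165. Then (α - 10)^3 - 165 = 0, i.e. α is a root of g(x) = (x - 10)^3 - 165 = x^3 - 30x^2 + 300x - 1165. Since g(x) = h(x - 10) where h(x) = x^3 - 165, and h is irreducible over Q (because 165 is not a perfect cube, so h has no rational root, and a monic cubic with no rational root is irreducible), g is also irreducible (irreducibility is preserved under the substitution x → x - 10). Hence m_α(x) = x^3 - 30x^2 + 300x - 1165.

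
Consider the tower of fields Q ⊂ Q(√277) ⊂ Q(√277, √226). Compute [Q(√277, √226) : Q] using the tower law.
[Q(√277, √226) : Q] = 4

[Q(√277):Q] = 2 (min poly x^2 - 277, irreducible since 277 is squarefree > 1). For the top step, suppose √226 ∈ Q(√277), say √226 = c + d√277 with c, d ∈ Q. Squaring: 226 = c^2 + 277d^2 + 2cd√277. Since √277 ∉ Q this forces 2cd = 0. If d = 0 then √226 = c ∈ Q, contradicting 226 squarefree > 1. If c = 0 then 226 = 277d^2, so 277·226 = (277d)^2 is a perfect square in Q — but 277·226 = 62602 is not a perfect square (since 277 and 226 are distinct squarefree integers). Contradiction. Hence √226 ∉ Q(√277), so x^2 - 226 stays irreducible over Q(√277) and [Q(√277, √226) : Q(√277)] = 2. By the tower law, [Q(√277, √226) : Q] = 2 · 2 = 4.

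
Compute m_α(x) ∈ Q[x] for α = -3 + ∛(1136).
m_α(x) = x^3 + 9x^2 + 27x - 1109

Set β = α + 3 = ∛(1136), so β^3 = 1136. Then (α + 3)^3 - 1136 = 0, i.e. α is a root of g(x) = (x + 3)^3 - 1136 = x^3 + 9x^2 + 27x - 1109. Since g(x) = h(x + 3) where h(x) = x^3 - 1136, and h is irreducible over Q (because 1136 is not a perfect cube, so h has no rational root, and a monic cubic with no rational root is irreducible), g is also irreducible (irreducibility is preserved under the substitution x → x + 3). Hence m_α(x) = x^3 + 9x^2 + 27x - 1109.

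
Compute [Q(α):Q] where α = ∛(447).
[Q(α):Q] = 3

The minimal polynomial of α is x^3 - 447, irreducible over Q since 447 is not a perfect cube (so x^3 - 447 has no rational root). Hence [Q(α):Q] = deg(m_α) = 3.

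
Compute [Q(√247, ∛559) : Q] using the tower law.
[Q(√247, ∛559) : Q] = 6

Let L = Q(√247, ∛559). Since Q(√247) ⊂ L and [Q(√247):Q] = 2, the tower law gives 2 | [L:Q]. Likewise Q(∛559) ⊂ L with [Q(∛559):Q] = 3 (because 559 is not a perfect cube), so 3 | [L:Q]. As gcd(2,3) = 1, [L:Q] is divisible by 6. Conversely L is generated over Q by √247 and ∛559, so [L:Q] ≤ 2·3 = 6. Therefore [Q(√247, ∛559) : Q] = 6.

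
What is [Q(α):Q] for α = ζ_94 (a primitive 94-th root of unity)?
[Q(α):Q] = 46

The minimal polynomial of ζ_94 over Q is the 94-th cyclotomic polynomial Φ_94(x), which is irreducible over Q and has degree φ(94) = 46. Hence [Q(α):Q] = φ(94) = 46.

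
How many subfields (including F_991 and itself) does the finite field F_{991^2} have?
F_{991^2} has 2 subfields

The subfields of F_{p^n} are exactly the fields F_{p^d} for d | n (each is the fixed field of the unique index-d subgroup of Gal(F_{p^n}/F_p) ≅ Z/nZ). The divisors of n = 2 are {1, 2}, giving 2 subfields: F_{991^1}, F_{991^2}.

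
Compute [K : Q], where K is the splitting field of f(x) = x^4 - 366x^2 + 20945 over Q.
[K : Q] = 4

Solving the quadratic in x^2: x^2 = (366 ± √(366^2 - 4·20945))/2 = (366 ± √50176)/2 = (366 ± 224)/2, giving x^2 = 71 or x^2 = 295. So f(x) = (x^2 - 71)(x^2 - 295) and the roots of f are ±√71, ±√295. Hence the splitting field is K = Q(√71, √295). Since 71 and 295 are distinct squarefree integers > 1, their product 20945 is not a perfect square, so √295 ∉ Q(√71). By the tower law [K:Q] = [Q(√71,√295):Q(√71)] · [Q(√71):Q] = 2 · 2 = 4.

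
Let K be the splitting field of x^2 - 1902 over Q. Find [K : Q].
[K : Q] = 2

f(x) = x^2 - 1902 factors as (x - √1902)(x + √1902). The splitting field is K = Q(√1902). Since 1902 is squarefree and > 1, it is not a perfect square, so x^2 - 1902 is irreducible over Q and [Q(√1902) : Q] = 2. Hence [K : Q] = 2.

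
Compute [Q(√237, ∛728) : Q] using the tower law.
[Q(√237, ∛728) : Q] = 6

Let L = Q(√237, ∛728). Since Q(√237) ⊂ L and [Q(√237):Q] = 2, the tower law gives 2 | [L:Q]. Likewise Q(∛728) ⊂ L with [Q(∛728):Q] = 3 (because 728 is not a perfect cube), so 3 | [L:Q]. As gcd(2,3) = 1, [L:Q] is divisible by 6. Conversely L is generated over Q by √237 and ∛728, so [L:Q] ≤ 2·3 = 6. Therefore [Q(√237, ∛728) : Q] = 6.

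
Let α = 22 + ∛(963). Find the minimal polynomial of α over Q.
m_α(x) = x^3 - 66x^2 + 1452x - 11611

Set β = α - 22 = ∛(963), so β^3 = 963. Then (α - 22)^3 - 963 = 0, i.e. α is a root of g(x) = (x - 22)^3 - 963 = x^3 - 66x^2 + 1452x - 11611. Since g(x) = h(x - 22) where h(x) = x^3 - 963, and h is irreducible over Q (because 963 is not a perfect cube, so h has no rational root, and a monic cubic with no rational root is irreducible), g is also irreducible (irreducibility is preserved under the substitution x → x - 22). Hence m_α(x) = x^3 - 66x^2 + 1452x - 11611.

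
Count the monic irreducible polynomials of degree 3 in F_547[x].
There are 54555592 monic irreducible polynomials of degree 3 over F_547

Each element of F_{547^3} that lies in no proper subfield is a root of exactly one monic irreducible of degree 3 over F_547, and each such polynomial has 3 distinct roots in F_{547^3}. By Möbius inversion the count is N_547(3) = (1/3) Σ_{d|3} μ(3/d) · 547^d = (1/3)(μ(3)·547^1 + μ(1)·547^3) = 163666776/3 = 54555592.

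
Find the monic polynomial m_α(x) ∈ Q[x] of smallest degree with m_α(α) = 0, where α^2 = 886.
m_α(x) = x^2 - 886

α satisfies α^2 - 886 = 0, so x^2 - 886 annihilates α. Since d = 886 is squarefree and ≠ 1, it is not a perfect square in Q, so x^2 - 886 has no rational root and is therefore irreducible over Q (a degree-2 polynomial over a field is irreducible iff it has no root). Hence m_α(x) = x^2 - 886.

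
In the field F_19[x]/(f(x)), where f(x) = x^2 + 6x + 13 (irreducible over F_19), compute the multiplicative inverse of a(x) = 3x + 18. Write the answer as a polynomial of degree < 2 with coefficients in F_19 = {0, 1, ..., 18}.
a(x)^(-1) ≡ 18x (mod f(x))

Since f is irreducible over F_19, F_19[x]/(f) is a field and a(x) ≠ 0 has an inverse. Apply the extended Euclidean algorithm to f(x) and a(x) in F_19[x]: f(x) = (13x)·a(x) + (13). The last nonzero remainder is the constant 13 = gcd(f, a) in F_19. Back-substituting through the division chain expresses 13 = s(x)·a(x) + t(x)·f(x) with s(x) ≡ 6x (mod f), so (6x)·a(x) ≡ 13 (mod f). Multiplying by 13^(-1) ≡ 3 in F_19 gives a(x)^(-1) ≡ 3·(6x) ≡ 18x (mod f). Check: (3x + 18)·(18x) = 16x^2 + x ≡ 1 (mod x^2 + 6x + 13).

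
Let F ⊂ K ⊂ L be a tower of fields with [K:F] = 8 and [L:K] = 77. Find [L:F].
[L:F] = 616

The tower law says that for any tower of field extensions F ⊂ K ⊂ L with finite degrees, [L:F] = [L:K] · [K:F]. Here this gives [L:F] = 77 · 8 = 616.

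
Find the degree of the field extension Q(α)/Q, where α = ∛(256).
[Q(α):Q] = 3

The minimal polynomial of α is x^3 - 256, irreducible over Q since 256 is not a perfect cube (so x^3 - 256 has no rational root). Hence [Q(α):Q] = deg(m_α) = 3.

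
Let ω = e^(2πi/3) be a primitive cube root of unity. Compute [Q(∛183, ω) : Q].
[Q(∛183, ω) : Q] = 6

[Q(∛183):Q] = 3 (min poly x^3 - 183, irreducible since 183 is not a perfect cube). [Q(ω):Q] = 2 (min poly x^2 + x + 1). Since Q(∛183) ⊂ R and ω ∉ R, we have ω ∉ Q(∛183), so x^2 + x + 1 remains irreducible over Q(∛183) and [Q(∛183, ω) : Q(∛183)] = 2. By the tower law, [Q(∛183, ω) : Q] = 3 · 2 = 6. (In fact Q(∛183, ω) is the splitting field of x^3 - 183 over Q.)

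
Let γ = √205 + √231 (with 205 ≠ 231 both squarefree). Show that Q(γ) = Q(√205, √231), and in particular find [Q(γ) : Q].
[Q(γ) : Q] = 4 (equivalently, Q(γ) = Q(√205, √231))

Obviously Q(γ) ⊆ Q(√205, √231), and [Q(√205, √231):Q] = 4 (since 205, 231 are distinct squarefree integers > 1 with 47355 not a perfect square). To show equality we compute the minimal polynomial of γ. From γ = √205 + √231: γ^2 = 205 + 2√(47355) + 231 = 436 + 2√(47355), so γ^2 - 436 = 2√(47355); squaring, (γ^2 - 436)^2 = 4·47355, i.e. γ^4 - 872γ^2 + 190096 - 189420 = 0, i.e. γ^4 - 872γ^2 + 676 = 0. So γ is a root of x^4 - 872x^2 + 676. This polynomial is irreducible over Q: it has no rational root (each ±√205 ± √231 is irrational), and any factorization into two quadratics over Q would force √(47355) ∈ Q (pairing opposite roots) or √205, √231 ∈ Q (other pairings), all impossible. Hence [Q(γ):Q] = 4 = [Q(√205, √231):Q], so Q(γ) = Q(√205, √231).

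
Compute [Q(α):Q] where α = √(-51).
[Q(α):Q] = 2

[Q(α):Q] equals the degree of the minimal polynomial of α. Here α^2 = -51 and x^2 + 51 is irreducible (d = -51 is squarefree, ≠ 1, hence not a square), so deg(m_α) = 2. Thus [Q(α):Q] = 2.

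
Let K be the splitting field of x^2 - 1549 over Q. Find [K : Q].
[K : Q] = 2

f(x) = x^2 - 1549 factors as (x - √1549)(x + √1549). The splitting field is K = Q(√1549). Since 1549 is squarefree and > 1, it is not a perfect square, so x^2 - 1549 is irreducible over Q and [Q(√1549) : Q] = 2. Hence [K : Q] = 2.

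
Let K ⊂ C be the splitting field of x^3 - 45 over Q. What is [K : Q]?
[K : Q] = 6

The roots of x^3 - 45 are ∛45, ω∛45, ω^2∛45 where ω = e^(2πi/3) is a primitive cube root of unity, so K = Q(∛45, ω). Now [Q(∛45):Q] = 3 (since 45 is not a perfect cube, x^3 - 45 is irreducible) and [Q(ω):Q] = 2. Both 2 and 3 divide [K:Q], and [K:Q] ≤ 3·2 = 6, so [K:Q] = 6. (Equivalently: Q(∛45) ⊂ R but ω ∉ R, so [K : Q(∛45)] = 2.)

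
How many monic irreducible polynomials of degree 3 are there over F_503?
There are 42421008 monic irreducible polynomials of degree 3 over F_503

Each element of F_{503^3} that lies in no proper subfield is a root of exactly one monic irreducible of degree 3 over F_503, and each such polynomial has 3 distinct roots in F_{503^3}. By Möbius inversion the count is N_503(3) = (1/3) Σ_{d|3} μ(3/d) · 503^d = (1/3)(μ(3)·503^1 + μ(1)·503^3) = 127263024/3 = 42421008.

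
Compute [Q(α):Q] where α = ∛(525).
[Q(α):Q] = 3

The minimal polynomial of α is x^3 - 525, irreducible over Q since 525 is not a perfect cube (so x^3 - 525 has no rational root). Hence [Q(α):Q] = deg(m_α) = 3.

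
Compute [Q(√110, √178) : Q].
[Q(√110, √178) : Q] = 4

[Q(√110):Q] = 2 (min poly x^2 - 110, irreducible since 110 is squarefree > 1). For the top step, suppose √178 ∈ Q(√110), say √178 = c + d√110 with c, d ∈ Q. Squaring: 178 = c^2 + 110d^2 + 2cd√110. Since √110 ∉ Q this forces 2cd = 0. If d = 0 then √178 = c ∈ Q, contradicting 178 squarefree > 1. If c = 0 then 178 = 110d^2, so 110·178 = (110d)^2 is a perfect square in Q — but 110·178 = 19580 is not a perfect square (since 110 and 178 are distinct squarefree integers). Contradiction. Hence √178 ∉ Q(√110), so x^2 - 178 stays irreducible over Q(√110) and [Q(√110, √178) : Q(√110)] = 2. By the tower law, [Q(√110, √178) : Q] = 2 · 2 = 4.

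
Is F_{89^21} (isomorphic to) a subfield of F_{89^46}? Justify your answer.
No: F_{89^21} is not a subfield of F_{89^46}

F_{p^m} embeds in F_{p^n} iff m | n. Here 21 ∤ 46 (since 46 = 2·21 + 4 with remainder 4 ≠ 0), so F_{89^21} is not a subfield of F_{89^46}. Equivalently: if it were, the tower law would give 21 = [F_{89^21}:F_89] dividing [F_{89^46}:F_89] = 46, contradiction.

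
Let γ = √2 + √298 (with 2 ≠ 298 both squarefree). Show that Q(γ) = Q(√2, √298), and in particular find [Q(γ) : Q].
[Q(γ) : Q] = 4 (equivalently, Q(γ) = Q(√2, √298))

Obviously Q(γ) ⊆ Q(√2, √298), and [Q(√2, √298):Q] = 4 (since 2, 298 are distinct squarefree integers > 1 with 596 not a perfect square). To show equality we compute the minimal polynomial of γ. From γ = √2 + √298: γ^2 = 2 + 2√(596) + 298 = 300 + 2√(596), so γ^2 - 300 = 2√(596); squaring, (γ^2 - 300)^2 = 4·596, i.e. γ^4 - 600γ^2 + 90000 - 2384 = 0, i.e. γ^4 - 600γ^2 + 87616 = 0. So γ is a root of x^4 - 600x^2 + 87616. This polynomial is irreducible over Q: it has no rational root (each ±√2 ± √298 is irrational), and any factorization into two quadratics over Q would force √(596) ∈ Q (pairing opposite roots) or √2, √298 ∈ Q (other pairings), all impossible. Hence [Q(γ):Q] = 4 = [Q(√2, √298):Q], so Q(γ) = Q(√2, √298).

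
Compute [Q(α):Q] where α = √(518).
[Q(α):Q] = 2

[Q(α):Q] equals the degree of the minimal polynomial of α. Here α^2 = 518 and x^2 - 518 is irreducible (d = 518 is squarefree, ≠ 1, hence not a square), so deg(m_α) = 2. Thus [Q(α):Q] = 2.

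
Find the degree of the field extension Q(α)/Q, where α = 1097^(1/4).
[Q(α):Q] = 4

α is a root of x^4 - 1097. By Eisenstein's criterion at the prime p = 1097 (which divides the constant term 1097 but p^2 = 1203409 does not, since 1097 is squarefree), x^4 - 1097 is irreducible over Q. Hence [Q(α):Q] = 4.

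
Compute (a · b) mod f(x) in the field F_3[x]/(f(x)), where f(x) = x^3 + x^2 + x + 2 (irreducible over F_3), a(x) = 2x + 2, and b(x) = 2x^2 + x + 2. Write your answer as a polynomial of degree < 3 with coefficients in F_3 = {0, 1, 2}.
a · b ≡ 2x^2 + 2x + 2 (mod f(x))

Multiply in F_3[x]: a(x)·b(x) = (2x + 2)·(2x^2 + x + 2) = x^3 + 1. This has degree ≥ 3, so divide by f(x) over F_3: x^3 + 1 = (1)·(x^3 + x^2 + x + 2) + (2x^2 + 2x + 2). Hence a·b ≡ 2x^2 + 2x + 2 (mod f). (F_3[x]/(f) is a field with 3^3 = 27 elements since f is irreducible of degree 3.)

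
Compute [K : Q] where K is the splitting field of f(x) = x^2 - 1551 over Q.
[K : Q] = 2

f(x) = x^2 - 1551 factors as (x - √1551)(x + √1551). The splitting field is K = Q(√1551). Since 1551 is squarefree and > 1, it is not a perfect square, so x^2 - 1551 is irreducible over Q and [Q(√1551) : Q] = 2. Hence [K : Q] = 2.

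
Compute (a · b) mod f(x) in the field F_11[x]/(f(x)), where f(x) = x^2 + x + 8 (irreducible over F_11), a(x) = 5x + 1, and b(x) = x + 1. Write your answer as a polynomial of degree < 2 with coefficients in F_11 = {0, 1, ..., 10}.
a · b ≡ x + 5 (mod f(x))

Multiply in F_11[x]: a(x)·b(x) = (5x + 1)·(x + 1) = 5x^2 + 6x + 1. This has degree ≥ 2, so divide by f(x) over F_11: 5x^2 + 6x + 1 = (5)·(x^2 + x + 8) + (x + 5). Hence a·b ≡ x + 5 (mod f). (F_11[x]/(f) is a field with 11^2 = 121 elements since f is irreducible of degree 2.)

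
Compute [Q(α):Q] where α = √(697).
[Q(α):Q] = 2

[Q(α):Q] equals the degree of the minimal polynomial of α. Here α^2 = 697 and x^2 - 697 is irreducible (d = 697 is squarefree, ≠ 1, hence not a square), so deg(m_α) = 2. Thus [Q(α):Q] = 2.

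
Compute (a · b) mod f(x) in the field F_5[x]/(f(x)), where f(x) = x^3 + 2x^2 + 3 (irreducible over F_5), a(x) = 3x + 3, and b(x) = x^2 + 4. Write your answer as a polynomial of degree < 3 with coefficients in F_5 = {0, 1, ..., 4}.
a · b ≡ 2x^2 + 2x + 3 (mod f(x))

Multiply in F_5[x]: a(x)·b(x) = (3x + 3)·(x^2 + 4) = 3x^3 + 3x^2 + 2x + 2. This has degree ≥ 3, so divide by f(x) over F_5: 3x^3 + 3x^2 + 2x + 2 = (3)·(x^3 + 2x^2 + 3) + (2x^2 + 2x + 3). Hence a·b ≡ 2x^2 + 2x + 3 (mod f). (F_5[x]/(f) is a field with 5^3 = 125 elements since f is irreducible of degree 3.)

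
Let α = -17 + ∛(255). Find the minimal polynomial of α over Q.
m_α(x) = x^3 + 51x^2 + 867x + 4658

Set β = α + 17 = ∛(255), so β^3 = 255. Then (α + 17)^3 - 255 = 0, i.e. α is a root of g(x) = (x + 17)^3 - 255 = x^3 + 51x^2 + 867x + 4658. Since g(x) = h(x + 17) where h(x) = x^3 - 255, and h is irreducible over Q (because 255 is not a perfect cube, so h has no rational root, and a monic cubic with no rational root is irreducible), g is also irreducible (irreducibility is preserved under the substitution x → x + 17). Hence m_α(x) = x^3 + 51x^2 + 867x + 4658.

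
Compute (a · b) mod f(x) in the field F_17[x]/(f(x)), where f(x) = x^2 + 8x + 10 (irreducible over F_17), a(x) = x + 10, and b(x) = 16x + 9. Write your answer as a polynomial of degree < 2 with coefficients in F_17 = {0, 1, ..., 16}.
a · b ≡ 7x + 15 (mod f(x))

Multiply in F_17[x]: a(x)·b(x) = (x + 10)·(16x + 9) = 16x^2 + 16x + 5. This has degree ≥ 2, so divide by f(x) over F_17: 16x^2 + 16x + 5 = (16)·(x^2 + 8x + 10) + (7x + 15). Hence a·b ≡ 7x + 15 (mod f). (F_17[x]/(f) is a field with 17^2 = 289 elements since f is irreducible of degree 2.)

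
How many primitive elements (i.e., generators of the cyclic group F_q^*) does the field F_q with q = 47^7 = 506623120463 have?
There are φ(506623120462) = 236663175672 primitive elements

F_q^* is cyclic of order q - 1 = 506623120462. A cyclic group of order m has exactly φ(m) generators. Here m = 506623120462 = 2 · 23 · 43 · 256128979, so the number of primitive elements is φ(506623120462) = 236663175672.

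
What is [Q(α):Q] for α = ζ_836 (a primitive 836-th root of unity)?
[Q(α):Q] = 360

The minimal polynomial of ζ_836 over Q is the 836-th cyclotomic polynomial Φ_836(x), which is irreducible over Q and has degree φ(836) = 360. Hence [Q(α):Q] = φ(836) = 360.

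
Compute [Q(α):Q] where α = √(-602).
[Q(α):Q] = 2

[Q(α):Q] equals the degree of the minimal polynomial of α. Here α^2 = -602 and x^2 + 602 is irreducible (d = -602 is squarefree, ≠ 1, hence not a square), so deg(m_α) = 2. Thus [Q(α):Q] = 2.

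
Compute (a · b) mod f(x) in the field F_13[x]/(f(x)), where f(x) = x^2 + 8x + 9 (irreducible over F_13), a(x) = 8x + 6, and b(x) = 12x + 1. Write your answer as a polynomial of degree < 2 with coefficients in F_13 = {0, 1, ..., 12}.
a · b ≡ x (mod f(x))

Multiply in F_13[x]: a(x)·b(x) = (8x + 6)·(12x + 1) = 5x^2 + 2x + 6. This has degree ≥ 2, so divide by f(x) over F_13: 5x^2 + 2x + 6 = (5)·(x^2 + 8x + 9) + (x). Hence a·b ≡ x (mod f). (F_13[x]/(f) is a field with 13^2 = 169 elements since f is irreducible of degree 2.)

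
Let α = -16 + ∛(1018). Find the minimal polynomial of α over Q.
m_α(x) = x^3 + 48x^2 + 768x + 3078

Set β = α + 16 = ∛(1018), so β^3 = 1018. Then (α + 16)^3 - 1018 = 0, i.e. α is a root of g(x) = (x + 16)^3 - 1018 = x^3 + 48x^2 + 768x + 3078. Since g(x) = h(x + 16) where h(x) = x^3 - 1018, and h is irreducible over Q (because 1018 is not a perfect cube, so h has no rational root, and a monic cubic with no rational root is irreducible), g is also irreducible (irreducibility is preserved under the substitution x → x + 16). Hence m_α(x) = x^3 + 48x^2 + 768x + 3078.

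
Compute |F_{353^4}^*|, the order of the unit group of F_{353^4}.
|F_{353^4}^*| = 15527402880

F_{353^4} has 353^4 = 15527402881 elements; its multiplicative group consists of all nonzero elements, so |F_{353^4}^*| = 15527402881 - 1 = 15527402880. (It is cyclic since any finite subgroup of the multiplicative group of a field is cyclic.)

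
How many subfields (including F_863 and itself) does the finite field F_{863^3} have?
F_{863^3} has 2 subfields

The subfields of F_{p^n} are exactly the fields F_{p^d} for d | n (each is the fixed field of the unique index-d subgroup of Gal(F_{p^n}/F_p) ≅ Z/nZ). The divisors of n = 3 are {1, 3}, giving 2 subfields: F_{863^1}, F_{863^3}.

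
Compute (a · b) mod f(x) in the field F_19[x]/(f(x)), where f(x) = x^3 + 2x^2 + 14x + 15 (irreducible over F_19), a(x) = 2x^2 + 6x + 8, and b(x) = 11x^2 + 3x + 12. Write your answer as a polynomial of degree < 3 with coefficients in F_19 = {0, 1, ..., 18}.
a · b ≡ 13x^2 + x + 18 (mod f(x))

Multiply in F_19[x]: a(x)·b(x) = (2x^2 + 6x + 8)·(11x^2 + 3x + 12) = 3x^4 + 15x^3 + 16x^2 + x + 1. This has degree ≥ 3, so divide by f(x) over F_19: 3x^4 + 15x^3 + 16x^2 + x + 1 = (3x + 9)·(x^3 + 2x^2 + 14x + 15) + (13x^2 + x + 18). Hence a·b ≡ 13x^2 + x + 18 (mod f). (F_19[x]/(f) is a field with 19^3 = 6859 elements since f is irreducible of degree 3.)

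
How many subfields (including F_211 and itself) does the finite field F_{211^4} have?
F_{211^4} has 3 subfields

The subfields of F_{p^n} are exactly the fields F_{p^d} for d | n (each is the fixed field of the unique index-d subgroup of Gal(F_{p^n}/F_p) ≅ Z/nZ). The divisors of n = 4 are {1, 2, 4}, giving 3 subfields: F_{211^1}, F_{211^2}, F_{211^4}.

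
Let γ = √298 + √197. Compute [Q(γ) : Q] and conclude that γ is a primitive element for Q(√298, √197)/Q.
[Q(γ) : Q] = 4 (equivalently, Q(γ) = Q(√298, √197))

Obviously Q(γ) ⊆ Q(√298, √197), and [Q(√298, √197):Q] = 4 (since 298, 197 are distinct squarefree integers > 1 with 58706 not a perfect square). To show equality we compute the minimal polynomial of γ. From γ = √298 + √197: γ^2 = 298 + 2√(58706) + 197 = 495 + 2√(58706), so γ^2 - 495 = 2√(58706); squaring, (γ^2 - 495)^2 = 4·58706, i.e. γ^4 - 990γ^2 + 245025 - 234824 = 0, i.e. γ^4 - 990γ^2 + 10201 = 0. So γ is a root of x^4 - 990x^2 + 10201. This polynomial is irreducible over Q: it has no rational root (each ±√298 ± √197 is irrational), and any factorization into two quadratics over Q would force √(58706) ∈ Q (pairing opposite roots) or √298, √197 ∈ Q (other pairings), all impossible. Hence [Q(γ):Q] = 4 = [Q(√298, √197):Q], so Q(γ) = Q(√298, √197).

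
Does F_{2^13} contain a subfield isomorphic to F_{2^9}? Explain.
No: F_{2^9} is not a subfield of F_{2^13}

F_{p^m} embeds in F_{p^n} iff m | n. Here 9 ∤ 13 (since 13 = 1·9 + 4 with remainder 4 ≠ 0), so F_{2^9} is not a subfield of F_{2^13}. Equivalently: if it were, the tower law would give 9 = [F_{2^9}:F_2] dividing [F_{2^13}:F_2] = 13, contradiction.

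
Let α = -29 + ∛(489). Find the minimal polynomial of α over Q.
m_α(x) = x^3 + 87x^2 + 2523x + 23900

Set β = α + 29 = ∛(489), so β^3 = 489. Then (α + 29)^3 - 489 = 0, i.e. α is a root of g(x) = (x + 29)^3 - 489 = x^3 + 87x^2 + 2523x + 23900. Since g(x) = h(x + 29) where h(x) = x^3 - 489, and h is irreducible over Q (because 489 is not a perfect cube, so h has no rational root, and a monic cubic with no rational root is irreducible), g is also irreducible (irreducibility is preserved under the substitution x → x + 29). Hence m_α(x) = x^3 + 87x^2 + 2523x + 23900.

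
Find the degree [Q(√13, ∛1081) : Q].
[Q(√13, ∛1081) : Q] = 6

Let L = Q(√13, ∛1081). Since Q(√13) ⊂ L and [Q(√13):Q] = 2, the tower law gives 2 | [L:Q]. Likewise Q(∛1081) ⊂ L with [Q(∛1081):Q] = 3 (because 1081 is not a perfect cube), so 3 | [L:Q]. As gcd(2,3) = 1, [L:Q] is divisible by 6. Conversely L is generated over Q by √13 and ∛1081, so [L:Q] ≤ 2·3 = 6. Therefore [Q(√13, ∛1081) : Q] = 6.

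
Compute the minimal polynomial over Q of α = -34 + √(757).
m_α(x) = x^2 + 68x + 399

From α + 34 = √(757), squaring gives (α + 34)^2 = 757, i.e. α^2 + 68α + 1156 = 757, so α^2 + 68α + 399 = 0. The discriminant of x^2 + 68x + 399 is (68)^2 - 4·(399) = 4624 - 1596 = 3028, and 4·(757) is not a perfect square in Q since 757 is squarefree and ≠ 1. Hence x^2 + 68x + 399 is irreducible over Q and is the minimal polynomial of α.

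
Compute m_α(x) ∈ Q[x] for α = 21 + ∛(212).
m_α(x) = x^3 - 63x^2 + 1323x - 9473

Set β = α - 21 = ∛(212), so β^3 = 212. Then (α - 21)^3 - 212 = 0, i.e. α is a root of g(x) = (x - 21)^3 - 212 = x^3 - 63x^2 + 1323x - 9473. Since g(x) = h(x - 21) where h(x) = x^3 - 212, and h is irreducible over Q (because 212 is not a perfect cube, so h has no rational root, and a monic cubic with no rational root is irreducible), g is also irreducible (irreducibility is preserved under the substitution x → x - 21). Hence m_α(x) = x^3 - 63x^2 + 1323x - 9473.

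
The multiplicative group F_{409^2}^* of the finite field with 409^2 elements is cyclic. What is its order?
|F_{409^2}^*| = 167280

F_{409^2} has 409^2 = 167281 elements; its multiplicative group consists of all nonzero elements, so |F_{409^2}^*| = 167281 - 1 = 167280. (It is cyclic since any finite subgroup of the multiplicative group of a field is cyclic.)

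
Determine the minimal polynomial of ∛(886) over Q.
m_α(x) = x^3 - 886

α satisfies α^3 = 886, so x^3 - 886 annihilates α. By the rational root test, a rational root p/q (in lowest terms) of x^3 - 886 would satisfy p^3 = 886 q^3, forcing q = 1 and p^3 = 886; but 886 is not a perfect cube, contradiction. A monic cubic over Q with no rational root is irreducible (any nontrivial factorization would include a linear factor). Hence x^3 - 886 is the minimal polynomial of α, and in particular [Q(α):Q] = 3.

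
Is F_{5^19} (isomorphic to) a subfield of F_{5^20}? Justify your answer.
No: F_{5^19} is not a subfield of F_{5^20}

F_{p^m} embeds in F_{p^n} iff m | n. Here 19 ∤ 20 (since 20 = 1·19 + 1 with remainder 1 ≠ 0), so F_{5^19} is not a subfield of F_{5^20}. Equivalently: if it were, the tower law would give 19 = [F_{5^19}:F_5] dividing [F_{5^20}:F_5] = 20, contradiction.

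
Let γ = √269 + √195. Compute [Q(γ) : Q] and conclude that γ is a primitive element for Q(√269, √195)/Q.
[Q(γ) : Q] = 4 (equivalently, Q(γ) = Q(√269, √195))

Obviously Q(γ) ⊆ Q(√269, √195), and [Q(√269, √195):Q] = 4 (since 269, 195 are distinct squarefree integers > 1 with 52455 not a perfect square). To show equality we compute the minimal polynomial of γ. From γ = √269 + √195: γ^2 = 269 + 2√(52455) + 195 = 464 + 2√(52455), so γ^2 - 464 = 2√(52455); squaring, (γ^2 - 464)^2 = 4·52455, i.e. γ^4 - 928γ^2 + 215296 - 209820 = 0, i.e. γ^4 - 928γ^2 + 5476 = 0. So γ is a root of x^4 - 928x^2 + 5476. This polynomial is irreducible over Q: it has no rational root (each ±√269 ± √195 is irrational), and any factorization into two quadratics over Q would force √(52455) ∈ Q (pairing opposite roots) or √269, √195 ∈ Q (other pairings), all impossible. Hence [Q(γ):Q] = 4 = [Q(√269, √195):Q], so Q(γ) = Q(√269, √195).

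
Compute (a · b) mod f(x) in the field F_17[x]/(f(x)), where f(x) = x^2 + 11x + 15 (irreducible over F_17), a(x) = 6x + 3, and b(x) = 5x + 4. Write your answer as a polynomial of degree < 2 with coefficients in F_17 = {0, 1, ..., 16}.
a · b ≡ 15x + 4 (mod f(x))

Multiply in F_17[x]: a(x)·b(x) = (6x + 3)·(5x + 4) = 13x^2 + 5x + 12. This has degree ≥ 2, so divide by f(x) over F_17: 13x^2 + 5x + 12 = (13)·(x^2 + 11x + 15) + (15x + 4). Hence a·b ≡ 15x + 4 (mod f). (F_17[x]/(f) is a field with 17^2 = 289 elements since f is irreducible of degree 2.)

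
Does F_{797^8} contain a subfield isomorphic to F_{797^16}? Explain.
No: F_{797^16} is not a subfield of F_{797^8}

F_{p^m} embeds in F_{p^n} iff m | n. Here 16 ∤ 8 (since 8 = 0·16 + 8 with remainder 8 ≠ 0), so F_{797^16} is not a subfield of F_{797^8}. Equivalently: if it were, the tower law would give 16 = [F_{797^16}:F_797] dividing [F_{797^8}:F_797] = 8, contradiction.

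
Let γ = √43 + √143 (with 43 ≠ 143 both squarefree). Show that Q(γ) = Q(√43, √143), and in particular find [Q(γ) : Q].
[Q(γ) : Q] = 4 (equivalently, Q(γ) = Q(√43, √143))

Obviously Q(γ) ⊆ Q(√43, √143), and [Q(√43, √143):Q] = 4 (since 43, 143 are distinct squarefree integers > 1 with 6149 not a perfect square). To show equality we compute the minimal polynomial of γ. From γ = √43 + √143: γ^2 = 43 + 2√(6149) + 143 = 186 + 2√(6149), so γ^2 - 186 = 2√(6149); squaring, (γ^2 - 186)^2 = 4·6149, i.e. γ^4 - 372γ^2 + 34596 - 24596 = 0, i.e. γ^4 - 372γ^2 + 10000 = 0. So γ is a root of x^4 - 372x^2 + 10000. This polynomial is irreducible over Q: it has no rational root (each ±√43 ± √143 is irrational), and any factorization into two quadratics over Q would force √(6149) ∈ Q (pairing opposite roots) or √43, √143 ∈ Q (other pairings), all impossible. Hence [Q(γ):Q] = 4 = [Q(√43, √143):Q], so Q(γ) = Q(√43, √143).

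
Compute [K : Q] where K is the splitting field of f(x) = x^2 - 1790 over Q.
[K : Q] = 2

f(x) = x^2 - 1790 factors as (x - √1790)(x + √1790). The splitting field is K = Q(√1790). Since 1790 is squarefree and > 1, it is not a perfect square, so x^2 - 1790 is irreducible over Q and [Q(√1790) : Q] = 2. Hence [K : Q] = 2.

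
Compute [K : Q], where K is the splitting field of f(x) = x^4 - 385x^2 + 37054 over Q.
[K : Q] = 4

Solving the quadratic in x^2: x^2 = (385 ± √(385^2 - 4·37054))/2 = (385 ± √9)/2 = (385 ± 3)/2, giving x^2 = 191 or x^2 = 194. So f(x) = (x^2 - 191)(x^2 - 194) and the roots of f are ±√191, ±√194. Hence the splitting field is K = Q(√191, √194). Since 191 and 194 are distinct squarefree integers > 1, their product 37054 is not a perfect square, so √194 ∉ Q(√191). By the tower law [K:Q] = [Q(√191,√194):Q(√191)] · [Q(√191):Q] = 2 · 2 = 4.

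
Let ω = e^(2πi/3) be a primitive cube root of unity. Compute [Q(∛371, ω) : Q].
[Q(∛371, ω) : Q] = 6

[Q(∛371):Q] = 3 (min poly x^3 - 371, irreducible since 371 is not a perfect cube). [Q(ω):Q] = 2 (min poly x^2 + x + 1). Since Q(∛371) ⊂ R and ω ∉ R, we have ω ∉ Q(∛371), so x^2 + x + 1 remains irreducible over Q(∛371) and [Q(∛371, ω) : Q(∛371)] = 2. By the tower law, [Q(∛371, ω) : Q] = 3 · 2 = 6. (In fact Q(∛371, ω) is the splitting field of x^3 - 371 over Q.)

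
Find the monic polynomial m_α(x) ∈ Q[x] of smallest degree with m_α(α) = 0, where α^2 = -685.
m_α(x) = x^2 + 685

α satisfies α^2 + 685 = 0, so x^2 + 685 annihilates α. Since d = -685 is squarefree and ≠ 1, it is not a perfect square in Q, so x^2 + 685 has no rational root and is therefore irreducible over Q (a degree-2 polynomial over a field is irreducible iff it has no root). Hence m_α(x) = x^2 + 685.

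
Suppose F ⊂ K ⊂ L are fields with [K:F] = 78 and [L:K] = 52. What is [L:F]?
[L:F] = 4056

The tower law says that for any tower of field extensions F ⊂ K ⊂ L with finite degrees, [L:F] = [L:K] · [K:F]. Here this gives [L:F] = 52 · 78 = 4056.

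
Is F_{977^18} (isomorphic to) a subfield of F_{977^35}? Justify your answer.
No: F_{977^18} is not a subfield of F_{977^35}

F_{p^m} embeds in F_{p^n} iff m | n. Here 18 ∤ 35 (since 35 = 1·18 + 17 with remainder 17 ≠ 0), so F_{977^18} is not a subfield of F_{977^35}. Equivalently: if it were, the tower law would give 18 = [F_{977^18}:F_977] dividing [F_{977^35}:F_977] = 35, contradiction.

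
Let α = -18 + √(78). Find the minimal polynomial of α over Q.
m_α(x) = x^2 + 36x + 246

From α + 18 = √(78), squaring gives (α + 18)^2 = 78, i.e. α^2 + 36α + 324 = 78, so α^2 + 36α + 246 = 0. The discriminant of x^2 + 36x + 246 is (36)^2 - 4·(246) = 1296 - 984 = 312, and 4·(78) is not a perfect square in Q since 78 is squarefree and ≠ 1. Hence x^2 + 36x + 246 is irreducible over Q and is the minimal polynomial of α.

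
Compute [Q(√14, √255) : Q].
[Q(√14, √255) : Q] = 4

[Q(√14):Q] = 2 (min poly x^2 - 14, irreducible since 14 is squarefree > 1). For the top step, suppose √255 ∈ Q(√14), say √255 = c + d√14 with c, d ∈ Q. Squaring: 255 = c^2 + 14d^2 + 2cd√14. Since √14 ∉ Q this forces 2cd = 0. If d = 0 then √255 = c ∈ Q, contradicting 255 squarefree > 1. If c = 0 then 255 = 14d^2, so 14·255 = (14d)^2 is a perfect square in Q — but 14·255 = 3570 is not a perfect square (since 14 and 255 are distinct squarefree integers). Contradiction. Hence √255 ∉ Q(√14), so x^2 - 255 stays irreducible over Q(√14) and [Q(√14, √255) : Q(√14)] = 2. By the tower law, [Q(√14, √255) : Q] = 2 · 2 = 4.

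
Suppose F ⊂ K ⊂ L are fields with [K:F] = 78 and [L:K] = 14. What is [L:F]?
[L:F] = 1092

The tower law says that for any tower of field extensions F ⊂ K ⊂ L with finite degrees, [L:F] = [L:K] · [K:F]. Here this gives [L:F] = 14 · 78 = 1092.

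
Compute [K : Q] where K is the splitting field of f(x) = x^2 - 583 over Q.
[K : Q] = 2

f(x) = x^2 - 583 factors as (x - √583)(x + √583). The splitting field is K = Q(√583). Since 583 is squarefree and > 1, it is not a perfect square, so x^2 - 583 is irreducible over Q and [Q(√583) : Q] = 2. Hence [K : Q] = 2.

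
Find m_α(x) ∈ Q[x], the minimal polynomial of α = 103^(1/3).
m_α(x) = x^3 - 103

α satisfies α^3 = 103, so x^3 - 103 annihilates α. By the rational root test, a rational root p/q (in lowest terms) of x^3 - 103 would satisfy p^3 = 103 q^3, forcing q = 1 and p^3 = 103; but 103 is not a perfect cube, contradiction. A monic cubic over Q with no rational root is irreducible (any nontrivial factorization would include a linear factor). Hence x^3 - 103 is the minimal polynomial of α, and in particular [Q(α):Q] = 3.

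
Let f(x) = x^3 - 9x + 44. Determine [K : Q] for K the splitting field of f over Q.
[K : Q] = 6

By the rational root test, any rational root of the monic integer polynomial f(x) = x^3 - 9x + 44 must be an integer dividing the constant term 44, i.e. one of ±{1, 2, 4, 11, 22, 44}. Evaluating: f(1) = 36, f(-1) = 52, f(2) = 34, f(-2) = 54, f(4) = 72, f(-4) = 16, f(11) = 1276, f(-11) = -1188, f(22) = 10494, f(-22) = -10406, f(44) = 84832, f(-44) = -84744; none is 0, so f has no rational root and is therefore irreducible over Q (a cubic with no linear factor over a field is irreducible). For an irreducible cubic, the Galois group is A_3 or S_3 according as the discriminant disc(f) = -4a^3 - 27b^2 = -4·(-9)^3 - 27·(44)^2 = -49356 is or is not a square in Q. Here disc(f) = -49356 is not a perfect square in Q, so the Galois group of f over Q is not contained in A_3 and must be all of S_3. The splitting field has degree |S_3| = 6 over Q, so [K : Q] = 6.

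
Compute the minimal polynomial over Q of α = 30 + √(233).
m_α(x) = x^2 - 60x + 667

From α - 30 = √(233), squaring gives (α - 30)^2 = 233, i.e. α^2 - 60α + 900 = 233, so α^2 - 60α + 667 = 0. The discriminant of x^2 - 60x + 667 is (-60)^2 - 4·(667) = 3600 - 2668 = 932, and 4·(233) is not a perfect square in Q since 233 is squarefree and ≠ 1. Hence x^2 - 60x + 667 is irreducible over Q and is the minimal polynomial of α.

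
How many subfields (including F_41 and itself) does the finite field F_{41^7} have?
F_{41^7} has 2 subfields

The subfields of F_{p^n} are exactly the fields F_{p^d} for d | n (each is the fixed field of the unique index-d subgroup of Gal(F_{p^n}/F_p) ≅ Z/nZ). The divisors of n = 7 are {1, 7}, giving 2 subfields: F_{41^1}, F_{41^7}.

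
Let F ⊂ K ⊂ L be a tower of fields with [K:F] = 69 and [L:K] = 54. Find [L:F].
[L:F] = 3726

The tower law says that for any tower of field extensions F ⊂ K ⊂ L with finite degrees, [L:F] = [L:K] · [K:F]. Here this gives [L:F] = 54 · 69 = 3726.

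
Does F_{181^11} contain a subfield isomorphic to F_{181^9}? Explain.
No: F_{181^9} is not a subfield of F_{181^11}

F_{p^m} embeds in F_{p^n} iff m | n. Here 9 ∤ 11 (since 11 = 1·9 + 2 with remainder 2 ≠ 0), so F_{181^9} is not a subfield of F_{181^11}. Equivalently: if it were, the tower law would give 9 = [F_{181^9}:F_181] dividing [F_{181^11}:F_181] = 11, contradiction.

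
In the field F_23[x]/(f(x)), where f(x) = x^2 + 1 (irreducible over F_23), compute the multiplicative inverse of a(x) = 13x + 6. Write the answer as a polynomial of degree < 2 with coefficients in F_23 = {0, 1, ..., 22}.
a(x)^(-1) ≡ 18x + 20 (mod f(x))

Since f is irreducible over F_23, F_23[x]/(f) is a field and a(x) ≠ 0 has an inverse. Apply the extended Euclidean algorithm to f(x) and a(x) in F_23[x]: f(x) = (16x + 5)·a(x) + (17). The last nonzero remainder is the constant 17 = gcd(f, a) in F_23. Back-substituting through the division chain expresses 17 = s(x)·a(x) + t(x)·f(x) with s(x) ≡ 7x + 18 (mod f), so (7x + 18)·a(x) ≡ 17 (mod f). Multiplying by 17^(-1) ≡ 19 in F_23 gives a(x)^(-1) ≡ 19·(7x + 18) ≡ 18x + 20 (mod f). Check: (13x + 6)·(18x + 20) = 4x^2 + 5 ≡ 1 (mod x^2 + 1).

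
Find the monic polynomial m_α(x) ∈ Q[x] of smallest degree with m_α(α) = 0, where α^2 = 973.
m_α(x) = x^2 - 973

α satisfies α^2 - 973 = 0, so x^2 - 973 annihilates α. Since d = 973 is squarefree and ≠ 1, it is not a perfect square in Q, so x^2 - 973 has no rational root and is therefore irreducible over Q (a degree-2 polynomial over a field is irreducible iff it has no root). Hence m_α(x) = x^2 - 973.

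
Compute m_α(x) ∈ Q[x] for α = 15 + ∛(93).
m_α(x) = x^3 - 45x^2 + 675x - 3468

Set β = α - 15 = ∛(93), so β^3 = 93. Then (α - 15)^3 - 93 = 0, i.e. α is a root of g(x) = (x - 15)^3 - 93 = x^3 - 45x^2 + 675x - 3468. Since g(x) = h(x - 15) where h(x) = x^3 - 93, and h is irreducible over Q (because 93 is not a perfect cube, so h has no rational root, and a monic cubic with no rational root is irreducible), g is also irreducible (irreducibility is preserved under the substitution x → x - 15). Hence m_α(x) = x^3 - 45x^2 + 675x - 3468.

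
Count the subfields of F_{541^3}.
F_{541^3} has 2 subfields

The subfields of F_{p^n} are exactly the fields F_{p^d} for d | n (each is the fixed field of the unique index-d subgroup of Gal(F_{p^n}/F_p) ≅ Z/nZ). The divisors of n = 3 are {1, 3}, giving 2 subfields: F_{541^1}, F_{541^3}.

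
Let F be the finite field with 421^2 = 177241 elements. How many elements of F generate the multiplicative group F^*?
There are φ(177240) = 40320 primitive elements

F_q^* is cyclic of order q - 1 = 177240. A cyclic group of order m has exactly φ(m) generators. Here m = 177240 = 2^3 · 3 · 5 · 7 · 211, so the number of primitive elements is φ(177240) = 40320.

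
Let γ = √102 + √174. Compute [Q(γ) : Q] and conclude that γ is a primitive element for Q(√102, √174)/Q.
[Q(γ) : Q] = 4 (equivalently, Q(γ) = Q(√102, √174))

Obviously Q(γ) ⊆ Q(√102, √174), and [Q(√102, √174):Q] = 4 (since 102, 174 are distinct squarefree integers > 1 with 17748 not a perfect square). To show equality we compute the minimal polynomial of γ. From γ = √102 + √174: γ^2 = 102 + 2√(17748) + 174 = 276 + 2√(17748), so γ^2 - 276 = 2√(17748); squaring, (γ^2 - 276)^2 = 4·17748, i.e. γ^4 - 552γ^2 + 76176 - 70992 = 0, i.e. γ^4 - 552γ^2 + 5184 = 0. So γ is a root of x^4 - 552x^2 + 5184. This polynomial is irreducible over Q: it has no rational root (each ±√102 ± √174 is irrational), and any factorization into two quadratics over Q would force √(17748) ∈ Q (pairing opposite roots) or √102, √174 ∈ Q (other pairings), all impossible. Hence [Q(γ):Q] = 4 = [Q(√102, √174):Q], so Q(γ) = Q(√102, √174).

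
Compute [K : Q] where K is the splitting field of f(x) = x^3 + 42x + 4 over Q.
[K : Q] = 6

By the rational root test, any rational root of the monic integer polynomial f(x) = x^3 + 42x + 4 must be an integer dividing the constant term 4, i.e. one of ±{1, 2, 4}. Evaluating: f(1) = 47, f(-1) = -39, f(2) = 96, f(-2) = -88, f(4) = 236, f(-4) = -228; none is 0, so f has no rational root and is therefore irreducible over Q (a cubic with no linear factor over a field is irreducible). For an irreducible cubic, the Galois group is A_3 or S_3 according as the discriminant disc(f) = -4a^3 - 27b^2 = -4·(42)^3 - 27·(4)^2 = -296784 is or is not a square in Q. Here disc(f) = -296784 is not a perfect square in Q, so the Galois group of f over Q is not contained in A_3 and must be all of S_3. The splitting field has degree |S_3| = 6 over Q, so [K : Q] = 6.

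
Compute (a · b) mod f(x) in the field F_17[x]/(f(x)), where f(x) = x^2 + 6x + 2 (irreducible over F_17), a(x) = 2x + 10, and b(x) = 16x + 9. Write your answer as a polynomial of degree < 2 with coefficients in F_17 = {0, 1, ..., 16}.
a · b ≡ 3x + 9 (mod f(x))

Multiply in F_17[x]: a(x)·b(x) = (2x + 10)·(16x + 9) = 15x^2 + 8x + 5. This has degree ≥ 2, so divide by f(x) over F_17: 15x^2 + 8x + 5 = (15)·(x^2 + 6x + 2) + (3x + 9). Hence a·b ≡ 3x + 9 (mod f). (F_17[x]/(f) is a field with 17^2 = 289 elements since f is irreducible of degree 2.)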